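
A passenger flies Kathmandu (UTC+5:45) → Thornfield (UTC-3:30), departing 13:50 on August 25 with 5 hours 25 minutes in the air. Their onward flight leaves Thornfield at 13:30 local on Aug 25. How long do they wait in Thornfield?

Convert departure to UTC: 13:50 − 5:45 = 08:05 UTC on Aug 25.
Add 5 hours and 25 minutes flight time → 13:30 UTC.
Thornfield is UTC−3:30, so local arrival = 13:30 − 3:30 = 10:00 on Aug 25.
Layover = 13:30 − 10:00 = 3 hours 30 minutes.

3 hours 30 minutes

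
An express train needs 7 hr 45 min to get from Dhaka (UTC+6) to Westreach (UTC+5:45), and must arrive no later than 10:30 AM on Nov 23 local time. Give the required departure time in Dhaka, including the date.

3:00 AM on Nov 23

Target arrival in UTC: 10:30 AM − 5:45 = 4:45 AM on Nov 23.
Subtract 7 hours 45 minutes → departure 9:00 PM UTC on Nov 22.
Dhaka is UTC+6:00: 9:00 PM + 6:00 = 3:00 AM on Nov 23.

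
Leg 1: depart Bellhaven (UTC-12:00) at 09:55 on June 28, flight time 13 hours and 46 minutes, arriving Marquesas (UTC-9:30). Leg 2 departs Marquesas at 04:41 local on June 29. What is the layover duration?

Convert departure to UTC: 09:55 + 12:00 = 21:55 UTC on Jun 28.
Add 13 hours 46 minutes flight time → 11:41 UTC (Jun 29).
Marquesas is UTC−9:30, so local arrival = 11:41 − 9:30 = 02:11 on Jun 29.
Layover = 04:41 − 02:11 = 2 hours 30 minutes.

2 hours 30 minutes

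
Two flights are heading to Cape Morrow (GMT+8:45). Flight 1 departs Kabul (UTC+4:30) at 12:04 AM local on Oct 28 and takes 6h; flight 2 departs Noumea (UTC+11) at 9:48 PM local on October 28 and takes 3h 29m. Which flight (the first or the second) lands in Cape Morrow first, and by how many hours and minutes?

the first, by 12 hours 43 minutes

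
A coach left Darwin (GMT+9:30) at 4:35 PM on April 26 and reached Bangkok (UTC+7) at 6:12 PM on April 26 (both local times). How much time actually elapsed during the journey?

4 hours 7 minutes

Departure in UTC: 4:35 PM − 9:30 = 7:05 AM on Apr 26.
Arrival in UTC: 6:12 PM − 7:00 = 11:12 AM on Apr 26.
Elapsed = 11:12 AM − 7:05 AM = 4 hours 7 minutes.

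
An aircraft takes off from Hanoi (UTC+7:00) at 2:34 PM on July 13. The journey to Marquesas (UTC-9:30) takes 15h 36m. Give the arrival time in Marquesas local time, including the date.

1:40 PM on July 13

Convert departure to UTC: 2:34 PM − 7:00 = 7:34 AM UTC on Jul 13.
Add 15 hours 36 minutes travel time → 11:10 PM UTC.
Marquesas is UTC−9:30, so local arrival = 11:10 PM − 9:30 = 1:40 PM on Jul 13.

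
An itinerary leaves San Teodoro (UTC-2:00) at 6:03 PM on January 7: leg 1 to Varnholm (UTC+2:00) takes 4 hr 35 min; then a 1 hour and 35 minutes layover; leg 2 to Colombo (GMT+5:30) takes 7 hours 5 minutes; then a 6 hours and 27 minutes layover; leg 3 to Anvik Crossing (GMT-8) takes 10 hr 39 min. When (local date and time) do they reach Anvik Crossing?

6:24 PM on Jan 8

Convert departure to UTC: 6:03 PM + 2:00 = 8:03 PM UTC on Jan 7.
Add 4 hours and 35 minutes leg 1 → 12:38 AM UTC (Jan 8).
Add 1 hour 35 minutes layover in Varnholm → 2:13 AM UTC.
Add 7 hours 5 minutes leg 2 → 9:18 AM UTC.
Add 6 hours and 27 minutes layover in Colombo → 3:45 PM UTC.
Add 10 hours 39 minutes leg 3 → 2:24 AM UTC (Jan 9).
Anvik Crossing is UTC−8:00, so local arrival = 2:24 AM − 8:00 = 6:24 PM on Jan 8.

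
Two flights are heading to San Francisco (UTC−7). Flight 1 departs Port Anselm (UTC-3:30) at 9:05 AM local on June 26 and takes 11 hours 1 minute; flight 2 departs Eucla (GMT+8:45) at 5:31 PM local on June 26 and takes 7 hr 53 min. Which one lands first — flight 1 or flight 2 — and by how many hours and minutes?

the second, by 6 hours 57 minutes

Flight 1 in UTC: 9:05 AM + 3:30 = 12:35 PM on Jun 26.
+11 hours and 1 minute → arrive 11:36 PM UTC on Jun 26.
Flight 2 in UTC: 5:31 PM − 8:45 = 8:46 AM on Jun 26.
+7 hours 53 minutes → arrive 4:39 PM UTC on Jun 26.
Flight 2 lands earlier by 6 hours 57 minutes.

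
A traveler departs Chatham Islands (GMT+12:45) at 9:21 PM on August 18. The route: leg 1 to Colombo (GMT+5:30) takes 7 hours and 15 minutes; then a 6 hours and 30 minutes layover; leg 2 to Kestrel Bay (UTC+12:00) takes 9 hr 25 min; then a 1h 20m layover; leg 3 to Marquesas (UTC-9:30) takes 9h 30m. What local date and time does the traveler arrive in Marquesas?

9:06 AM on August 19

Convert departure to UTC: 9:21 PM − 12:45 = 8:36 AM UTC on Aug 18.
Add 7 hours and 15 minutes leg 1 → 3:51 PM UTC.
Add 6 hours 30 minutes layover in Colombo → 10:21 PM UTC.
Add 9 hours 25 minutes leg 2 → 7:46 AM UTC (Aug 19).
Add 1 hour and 20 minutes layover in Kestrel Bay → 9:06 AM UTC.
Add 9 hours 30 minutes leg 3 → 6:36 PM UTC.
Marquesas is UTC−9:30, so local arrival = 6:36 PM − 9:30 = 9:06 AM on Aug 19.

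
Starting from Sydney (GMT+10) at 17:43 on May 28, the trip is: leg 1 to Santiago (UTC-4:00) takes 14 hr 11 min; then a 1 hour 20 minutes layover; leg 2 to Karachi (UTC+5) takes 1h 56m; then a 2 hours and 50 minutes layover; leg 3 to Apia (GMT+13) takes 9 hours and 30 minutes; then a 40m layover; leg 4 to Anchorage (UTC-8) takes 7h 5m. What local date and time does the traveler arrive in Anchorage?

Convert departure to UTC: 17:43 − 10:00 = 07:43 UTC on May 28.
Add 14 hours and 11 minutes leg 1 → 21:54 UTC.
Add 1 hour and 20 minutes layover in Santiago → 23:14 UTC.
Add 1 hour and 56 minutes leg 2 → 01:10 UTC (May 29).
Add 2 hours and 50 minutes layover in Karachi → 04:00 UTC.
Add 9 hours 30 minutes leg 3 → 13:30 UTC.
Add 40 minutes layover in Apia → 14:10 UTC.
Add 7 hours and 5 minutes leg 4 → 21:15 UTC.
Anchorage is UTC−8:00, so local arrival = 21:15 − 8:00 = 13:15 on May 29.

13:15 on May 29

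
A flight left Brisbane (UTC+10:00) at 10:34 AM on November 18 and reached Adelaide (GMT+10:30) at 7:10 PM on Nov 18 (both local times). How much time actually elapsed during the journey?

8 hours 6 minutes

Adelaide is 0:30 ahead of Brisbane.
Clock-face elapsed time (ignoring zones) is 8 hours 36 minutes.
Actual elapsed = 8 hours 36 minutes − 0:30 = 8 hours 6 minutes.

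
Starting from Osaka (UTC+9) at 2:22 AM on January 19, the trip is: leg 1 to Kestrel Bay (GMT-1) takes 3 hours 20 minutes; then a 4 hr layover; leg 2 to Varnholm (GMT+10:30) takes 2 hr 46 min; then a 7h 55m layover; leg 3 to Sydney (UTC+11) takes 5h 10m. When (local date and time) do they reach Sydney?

Convert departure to UTC: 2:22 AM − 9:00 = 5:22 PM UTC on Jan 18.
Add 3 hours 20 minutes leg 1 → 8:42 PM UTC.
Add 4 hours layover in Kestrel Bay → 12:42 AM UTC (Jan 19).
Add 2 hours 46 minutes leg 2 → 3:28 AM UTC.
Add 7 hours and 55 minutes layover in Varnholm → 11:23 AM UTC.
Add 5 hours 10 minutes leg 3 → 4:33 PM UTC.
Sydney is UTC+11:00, so local arrival = 4:33 PM + 11:00 = 3:33 AM on Jan 20.

3:33 AM on January 20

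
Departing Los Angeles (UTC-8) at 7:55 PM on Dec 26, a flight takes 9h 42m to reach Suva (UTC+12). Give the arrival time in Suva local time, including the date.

Convert departure to UTC: 7:55 PM + 8:00 = 3:55 AM UTC on Dec 27.
Add 9 hours and 42 minutes travel time → 1:37 PM UTC.
Suva is UTC+12:00, so local arrival = 1:37 PM + 12:00 = 1:37 AM on Dec 28.

1:37 AM on Dec 28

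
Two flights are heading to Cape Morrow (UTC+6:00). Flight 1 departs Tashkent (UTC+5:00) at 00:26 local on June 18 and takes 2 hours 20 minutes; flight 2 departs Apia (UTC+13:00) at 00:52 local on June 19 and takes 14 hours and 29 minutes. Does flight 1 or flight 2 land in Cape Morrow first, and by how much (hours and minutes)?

Flight 1 in UTC: 00:26 − 5:00 = 19:26 on Jun 17.
+2 hours 20 minutes → arrive 21:46 UTC on Jun 17.
Flight 2 in UTC: 00:52 − 13:00 = 11:52 on Jun 18.
+14 hours and 29 minutes → arrive 02:21 UTC on Jun 19.
Flight 1 lands earlier by 28 hours 35 minutes.

the first, by 28 hours 35 minutes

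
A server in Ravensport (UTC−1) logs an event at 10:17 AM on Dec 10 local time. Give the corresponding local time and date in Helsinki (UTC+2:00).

1:17 PM on Dec 10

In UTC: 10:17 AM + 1:00 = 11:17 AM on Dec 10.
Helsinki is UTC+2:00: 11:17 AM + 2:00 = 1:17 PM on Dec 10.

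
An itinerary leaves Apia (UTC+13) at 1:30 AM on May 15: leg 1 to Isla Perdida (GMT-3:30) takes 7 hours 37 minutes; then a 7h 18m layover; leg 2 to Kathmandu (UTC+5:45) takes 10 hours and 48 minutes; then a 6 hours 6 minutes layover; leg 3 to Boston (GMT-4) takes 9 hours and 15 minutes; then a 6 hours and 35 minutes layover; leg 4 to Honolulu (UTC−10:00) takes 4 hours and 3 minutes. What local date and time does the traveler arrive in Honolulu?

6:12 AM on May 16

Convert departure to UTC: 1:30 AM − 13:00 = 12:30 PM UTC on May 14.
Add 7 hours and 37 minutes leg 1 → 8:07 PM UTC.
Add 7 hours and 18 minutes layover in Isla Perdida → 3:25 AM UTC (May 15).
Add 10 hours 48 minutes leg 2 → 2:13 PM UTC.
Add 6 hours and 6 minutes layover in Kathmandu → 8:19 PM UTC.
Add 9 hours and 15 minutes leg 3 → 5:34 AM UTC (May 16).
Add 6 hours 35 minutes layover in Boston → 12:09 PM UTC.
Add 4 hours and 3 minutes leg 4 → 4:12 PM UTC.
Honolulu is UTC−10:00, so local arrival = 4:12 PM − 10:00 = 6:12 AM on May 16.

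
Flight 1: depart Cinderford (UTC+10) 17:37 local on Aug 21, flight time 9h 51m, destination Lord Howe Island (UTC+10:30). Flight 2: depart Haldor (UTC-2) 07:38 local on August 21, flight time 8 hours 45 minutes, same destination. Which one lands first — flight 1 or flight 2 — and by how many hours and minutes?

the first, by 55 minutes

Flight 1 in UTC: 17:37 − 10:00 = 07:37 on Aug 21.
+9 hours and 51 minutes → arrive 17:28 UTC on Aug 21.
Flight 2 in UTC: 07:38 + 2:00 = 09:38 on Aug 21.
+8 hours 45 minutes → arrive 18:23 UTC on Aug 21.
Flight 1 lands earlier by 55 minutes.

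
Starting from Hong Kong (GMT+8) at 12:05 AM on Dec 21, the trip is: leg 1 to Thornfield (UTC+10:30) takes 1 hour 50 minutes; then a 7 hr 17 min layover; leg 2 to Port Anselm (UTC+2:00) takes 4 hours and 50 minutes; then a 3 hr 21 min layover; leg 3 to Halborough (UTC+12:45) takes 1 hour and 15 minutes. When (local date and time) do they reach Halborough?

11:23 PM on Dec 21

Convert departure to UTC: 12:05 AM − 8:00 = 4:05 PM UTC on Dec 20.
Add 1 hour 50 minutes leg 1 → 5:55 PM UTC.
Add 7 hours 17 minutes layover in Thornfield → 1:12 AM UTC (Dec 21).
Add 4 hours and 50 minutes leg 2 → 6:02 AM UTC.
Add 3 hours 21 minutes layover in Port Anselm → 9:23 AM UTC.
Add 1 hour and 15 minutes leg 3 → 10:38 AM UTC.
Halborough is UTC+12:45, so local arrival = 10:38 AM + 12:45 = 11:23 PM on Dec 21.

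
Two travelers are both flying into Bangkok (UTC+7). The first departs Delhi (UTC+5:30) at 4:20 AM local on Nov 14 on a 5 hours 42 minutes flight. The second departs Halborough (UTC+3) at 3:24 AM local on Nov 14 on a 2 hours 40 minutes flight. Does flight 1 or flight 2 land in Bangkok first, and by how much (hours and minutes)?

Flight 1 in UTC: 4:20 AM − 5:30 = 10:50 PM on Nov 13.
+5 hours and 42 minutes → arrive 4:32 AM UTC on Nov 14.
Flight 2 in UTC: 3:24 AM − 3:00 = 12:24 AM on Nov 14.
+2 hours and 40 minutes → arrive 3:04 AM UTC on Nov 14.
Flight 2 lands earlier by 1 hour 28 minutes.

the second, by 1 hour 28 minutes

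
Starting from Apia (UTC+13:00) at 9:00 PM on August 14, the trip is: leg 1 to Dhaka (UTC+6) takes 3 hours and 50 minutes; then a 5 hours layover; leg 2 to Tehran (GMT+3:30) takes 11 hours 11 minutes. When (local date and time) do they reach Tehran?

7:31 AM on August 15

Convert departure to UTC: 9:00 PM − 13:00 = 8:00 AM UTC on Aug 14.
Add 3 hours and 50 minutes leg 1 → 11:50 AM UTC.
Add 5 hours layover in Dhaka → 4:50 PM UTC.
Add 11 hours and 11 minutes leg 2 → 4:01 AM UTC (Aug 15).
Tehran is UTC+3:30, so local arrival = 4:01 AM + 3:30 = 7:31 AM on Aug 15.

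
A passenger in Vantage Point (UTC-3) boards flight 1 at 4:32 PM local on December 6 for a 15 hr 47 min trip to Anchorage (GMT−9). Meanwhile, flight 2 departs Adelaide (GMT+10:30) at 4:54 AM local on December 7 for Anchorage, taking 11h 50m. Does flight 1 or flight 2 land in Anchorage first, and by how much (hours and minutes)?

Flight 1 in UTC: 4:32 PM + 3:00 = 7:32 PM on Dec 6.
+15 hours 47 minutes → arrive 11:19 AM UTC on Dec 7.
Flight 2 in UTC: 4:54 AM − 10:30 = 6:24 PM on Dec 6.
+11 hours 50 minutes → arrive 6:14 AM UTC on Dec 7.
Flight 2 lands earlier by 5 hours 5 minutes.

the second, by 5 hours 5 minutes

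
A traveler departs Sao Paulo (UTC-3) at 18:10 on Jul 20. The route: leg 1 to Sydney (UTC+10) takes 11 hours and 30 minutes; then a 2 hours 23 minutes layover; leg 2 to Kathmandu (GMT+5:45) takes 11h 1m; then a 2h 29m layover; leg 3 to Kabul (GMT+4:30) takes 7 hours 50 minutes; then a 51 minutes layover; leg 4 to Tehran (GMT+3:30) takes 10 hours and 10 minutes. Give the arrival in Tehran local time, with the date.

22:54 on July 22

Convert departure to UTC: 18:10 + 3:00 = 21:10 UTC on Jul 20.
Add 11 hours 30 minutes leg 1 → 08:40 UTC (Jul 21).
Add 2 hours 23 minutes layover in Sydney → 11:03 UTC.
Add 11 hours and 1 minute leg 2 → 22:04 UTC.
Add 2 hours 29 minutes layover in Kathmandu → 00:33 UTC (Jul 22).
Add 7 hours and 50 minutes leg 3 → 08:23 UTC.
Add 51 minutes layover in Kabul → 09:14 UTC.
Add 10 hours and 10 minutes leg 4 → 19:24 UTC.
Tehran is UTC+3:30, so local arrival = 19:24 + 3:30 = 22:54 on Jul 22.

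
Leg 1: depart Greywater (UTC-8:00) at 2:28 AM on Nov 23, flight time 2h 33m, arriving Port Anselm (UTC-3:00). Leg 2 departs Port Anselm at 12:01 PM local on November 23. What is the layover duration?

2 hours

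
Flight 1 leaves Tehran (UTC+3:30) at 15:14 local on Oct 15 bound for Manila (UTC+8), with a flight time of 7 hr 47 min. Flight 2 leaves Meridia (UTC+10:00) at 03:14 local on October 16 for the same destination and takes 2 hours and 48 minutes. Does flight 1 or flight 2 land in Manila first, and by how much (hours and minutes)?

the first, by 31 minutes

Flight 1 in UTC: 15:14 − 3:30 = 11:44 on Oct 15.
+7 hours 47 minutes → arrive 19:31 UTC on Oct 15.
Flight 2 in UTC: 03:14 − 10:00 = 17:14 on Oct 15.
+2 hours and 48 minutes → arrive 20:02 UTC on Oct 15.
Flight 1 lands earlier by 31 minutes.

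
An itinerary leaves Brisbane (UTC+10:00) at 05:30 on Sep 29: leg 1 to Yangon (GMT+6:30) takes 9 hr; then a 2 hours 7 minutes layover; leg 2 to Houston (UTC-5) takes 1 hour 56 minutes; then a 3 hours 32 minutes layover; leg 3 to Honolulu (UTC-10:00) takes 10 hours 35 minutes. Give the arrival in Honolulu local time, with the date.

12:40 on September 29

Convert departure to UTC: 05:30 − 10:00 = 19:30 UTC on Sep 28.
Add 9 hours leg 1 → 04:30 UTC (Sep 29).
Add 2 hours and 7 minutes layover in Yangon → 06:37 UTC.
Add 1 hour 56 minutes leg 2 → 08:33 UTC.
Add 3 hours and 32 minutes layover in Houston → 12:05 UTC.
Add 10 hours 35 minutes leg 3 → 22:40 UTC.
Honolulu is UTC−10:00, so local arrival = 22:40 − 10:00 = 12:40 on Sep 29.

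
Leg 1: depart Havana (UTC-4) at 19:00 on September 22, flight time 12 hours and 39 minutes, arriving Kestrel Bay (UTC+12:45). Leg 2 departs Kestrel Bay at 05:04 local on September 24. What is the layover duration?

4 hours 40 minutes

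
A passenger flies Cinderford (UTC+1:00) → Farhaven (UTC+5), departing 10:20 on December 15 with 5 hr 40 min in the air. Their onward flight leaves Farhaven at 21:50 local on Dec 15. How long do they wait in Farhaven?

1 hour 50 minutes

Convert departure to UTC: 10:20 − 1:00 = 09:20 UTC on Dec 15.
Add 5 hours and 40 minutes flight time → 15:00 UTC.
Farhaven is UTC+5:00, so local arrival = 15:00 + 5:00 = 20:00 on Dec 15.
Layover = 21:50 − 20:00 = 1 hour 50 minutes.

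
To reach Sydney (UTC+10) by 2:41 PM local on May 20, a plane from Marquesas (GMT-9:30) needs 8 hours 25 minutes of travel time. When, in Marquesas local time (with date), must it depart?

Target arrival in UTC: 2:41 PM − 10:00 = 4:41 AM on May 20.
Subtract 8 hours 25 minutes → departure 8:16 PM UTC on May 19.
Marquesas is UTC−9:30: 8:16 PM − 9:30 = 10:46 AM on May 19.

10:46 AM on May 19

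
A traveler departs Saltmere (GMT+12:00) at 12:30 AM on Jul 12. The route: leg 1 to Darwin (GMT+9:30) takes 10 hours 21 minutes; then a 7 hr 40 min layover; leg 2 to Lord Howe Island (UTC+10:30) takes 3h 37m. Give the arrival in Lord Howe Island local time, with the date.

Convert departure to UTC: 12:30 AM − 12:00 = 12:30 PM UTC on Jul 11.
Add 10 hours and 21 minutes leg 1 → 10:51 PM UTC.
Add 7 hours and 40 minutes layover in Darwin → 6:31 AM UTC (Jul 12).
Add 3 hours and 37 minutes leg 2 → 10:08 AM UTC.
Lord Howe Island is UTC+10:30, so local arrival = 10:08 AM + 10:30 = 8:38 PM on Jul 12.

8:38 PM on July 12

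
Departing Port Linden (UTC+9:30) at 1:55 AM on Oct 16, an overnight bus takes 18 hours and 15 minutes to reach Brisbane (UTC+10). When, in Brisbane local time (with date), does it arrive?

8:40 PM on October 16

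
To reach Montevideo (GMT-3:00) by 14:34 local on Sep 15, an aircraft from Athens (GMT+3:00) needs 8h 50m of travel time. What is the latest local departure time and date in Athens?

Target arrival in UTC: 14:34 + 3:00 = 17:34 on Sep 15.
Subtract 8 hours and 50 minutes → departure 08:44 UTC on Sep 15.
Athens is UTC+3:00: 08:44 + 3:00 = 11:44 on Sep 15.

11:44 on September 15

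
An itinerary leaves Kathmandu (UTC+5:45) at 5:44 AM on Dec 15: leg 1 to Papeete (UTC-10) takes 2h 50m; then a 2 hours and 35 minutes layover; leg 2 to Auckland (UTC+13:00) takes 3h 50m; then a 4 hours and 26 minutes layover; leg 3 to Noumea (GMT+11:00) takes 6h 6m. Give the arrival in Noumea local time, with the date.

Convert departure to UTC: 5:44 AM − 5:45 = 11:59 PM UTC on Dec 14.
Add 2 hours 50 minutes leg 1 → 2:49 AM UTC (Dec 15).
Add 2 hours 35 minutes layover in Papeete → 5:24 AM UTC.
Add 3 hours and 50 minutes leg 2 → 9:14 AM UTC.
Add 4 hours and 26 minutes layover in Auckland → 1:40 PM UTC.
Add 6 hours 6 minutes leg 3 → 7:46 PM UTC.
Noumea is UTC+11:00, so local arrival = 7:46 PM + 11:00 = 6:46 AM on Dec 16.

6:46 AM on December 16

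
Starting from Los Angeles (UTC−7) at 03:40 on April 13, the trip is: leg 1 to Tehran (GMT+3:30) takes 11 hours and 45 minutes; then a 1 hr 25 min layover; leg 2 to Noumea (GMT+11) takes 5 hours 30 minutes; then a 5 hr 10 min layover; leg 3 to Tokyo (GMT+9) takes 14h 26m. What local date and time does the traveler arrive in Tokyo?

09:56 on April 15

Convert departure to UTC: 03:40 + 7:00 = 10:40 UTC on Apr 13.
Add 11 hours 45 minutes leg 1 → 22:25 UTC.
Add 1 hour and 25 minutes layover in Tehran → 23:50 UTC.
Add 5 hours and 30 minutes leg 2 → 05:20 UTC (Apr 14).
Add 5 hours 10 minutes layover in Noumea → 10:30 UTC.
Add 14 hours and 26 minutes leg 3 → 00:56 UTC (Apr 15).
Tokyo is UTC+9:00, so local arrival = 00:56 + 9:00 = 09:56 on Apr 15.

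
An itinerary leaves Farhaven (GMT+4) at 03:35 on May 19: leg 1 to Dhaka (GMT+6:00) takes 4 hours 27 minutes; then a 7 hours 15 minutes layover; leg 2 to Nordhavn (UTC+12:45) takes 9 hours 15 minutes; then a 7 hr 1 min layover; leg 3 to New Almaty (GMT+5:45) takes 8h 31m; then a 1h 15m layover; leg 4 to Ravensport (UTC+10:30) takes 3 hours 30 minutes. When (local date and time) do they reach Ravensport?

03:19 on May 21

Convert departure to UTC: 03:35 − 4:00 = 23:35 UTC on May 18.
Add 4 hours and 27 minutes leg 1 → 04:02 UTC (May 19).
Add 7 hours and 15 minutes layover in Dhaka → 11:17 UTC.
Add 9 hours 15 minutes leg 2 → 20:32 UTC.
Add 7 hours 1 minute layover in Nordhavn → 03:33 UTC (May 20).
Add 8 hours and 31 minutes leg 3 → 12:04 UTC.
Add 1 hour 15 minutes layover in New Almaty → 13:19 UTC.
Add 3 hours 30 minutes leg 4 → 16:49 UTC.
Ravensport is UTC+10:30, so local arrival = 16:49 + 10:30 = 03:19 on May 21.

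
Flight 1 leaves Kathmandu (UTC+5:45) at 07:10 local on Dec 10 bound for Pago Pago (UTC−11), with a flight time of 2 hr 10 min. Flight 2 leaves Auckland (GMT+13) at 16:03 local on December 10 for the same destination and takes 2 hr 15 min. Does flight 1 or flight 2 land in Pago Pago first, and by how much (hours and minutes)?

Flight 1 in UTC: 07:10 − 5:45 = 01:25 on Dec 10.
+2 hours 10 minutes → arrive 03:35 UTC on Dec 10.
Flight 2 in UTC: 16:03 − 13:00 = 03:03 on Dec 10.
+2 hours and 15 minutes → arrive 05:18 UTC on Dec 10.
Flight 1 lands earlier by 1 hour 43 minutes.

the first, by 1 hour 43 minutes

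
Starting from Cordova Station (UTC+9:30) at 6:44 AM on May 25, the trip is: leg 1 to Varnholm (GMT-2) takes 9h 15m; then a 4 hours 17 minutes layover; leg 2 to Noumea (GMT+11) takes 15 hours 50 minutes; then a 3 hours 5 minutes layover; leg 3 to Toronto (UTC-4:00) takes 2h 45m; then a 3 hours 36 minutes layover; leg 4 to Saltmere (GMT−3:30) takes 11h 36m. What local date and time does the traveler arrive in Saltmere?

8:08 PM on May 26

Convert departure to UTC: 6:44 AM − 9:30 = 9:14 PM UTC on May 24.
Add 9 hours and 15 minutes leg 1 → 6:29 AM UTC (May 25).
Add 4 hours 17 minutes layover in Varnholm → 10:46 AM UTC.
Add 15 hours 50 minutes leg 2 → 2:36 AM UTC (May 26).
Add 3 hours 5 minutes layover in Noumea → 5:41 AM UTC.
Add 2 hours and 45 minutes leg 3 → 8:26 AM UTC.
Add 3 hours 36 minutes layover in Toronto → 12:02 PM UTC.
Add 11 hours 36 minutes leg 4 → 11:38 PM UTC.
Saltmere is UTC−3:30, so local arrival = 11:38 PM − 3:30 = 8:08 PM on May 26.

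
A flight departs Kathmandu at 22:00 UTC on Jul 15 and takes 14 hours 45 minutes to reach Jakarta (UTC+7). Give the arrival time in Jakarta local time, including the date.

19:45 on July 16

Departure is given in UTC: 22:00 on Jul 15.
Add 14 hours and 45 minutes → 12:45 UTC (Jul 16).
Jakarta is UTC+7:00: 12:45 + 7:00 = 19:45 on Jul 16.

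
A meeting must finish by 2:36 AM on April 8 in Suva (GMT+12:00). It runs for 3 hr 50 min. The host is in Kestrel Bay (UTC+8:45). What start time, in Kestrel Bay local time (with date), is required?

Target end time in UTC: 2:36 AM − 12:00 = 2:36 PM on Apr 7.
Subtract 3 hours and 50 minutes → start 10:46 AM UTC on Apr 7.
Kestrel Bay is UTC+8:45: 10:46 AM + 8:45 = 7:31 PM on Apr 7.

7:31 PM on April 7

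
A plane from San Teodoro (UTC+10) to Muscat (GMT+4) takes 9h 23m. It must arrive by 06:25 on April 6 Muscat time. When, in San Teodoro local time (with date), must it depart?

03:02 on April 6

Target arrival in UTC: 06:25 − 4:00 = 02:25 on Apr 6.
Subtract 9 hours 23 minutes → departure 17:02 UTC on Apr 5.
San Teodoro is UTC+10:00: 17:02 + 10:00 = 03:02 on Apr 6.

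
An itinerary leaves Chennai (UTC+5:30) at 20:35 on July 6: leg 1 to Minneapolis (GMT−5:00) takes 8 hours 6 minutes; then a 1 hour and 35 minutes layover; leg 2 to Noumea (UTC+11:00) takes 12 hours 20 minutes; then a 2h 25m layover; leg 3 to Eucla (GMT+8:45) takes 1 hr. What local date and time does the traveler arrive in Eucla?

01:16 on Jul 8

Convert departure to UTC: 20:35 − 5:30 = 15:05 UTC on Jul 6.
Add 8 hours 6 minutes leg 1 → 23:11 UTC.
Add 1 hour and 35 minutes layover in Minneapolis → 00:46 UTC (Jul 7).
Add 12 hours and 20 minutes leg 2 → 13:06 UTC.
Add 2 hours and 25 minutes layover in Noumea → 15:31 UTC.
Add 1 hour leg 3 → 16:31 UTC.
Eucla is UTC+8:45, so local arrival = 16:31 + 8:45 = 01:16 on Jul 8.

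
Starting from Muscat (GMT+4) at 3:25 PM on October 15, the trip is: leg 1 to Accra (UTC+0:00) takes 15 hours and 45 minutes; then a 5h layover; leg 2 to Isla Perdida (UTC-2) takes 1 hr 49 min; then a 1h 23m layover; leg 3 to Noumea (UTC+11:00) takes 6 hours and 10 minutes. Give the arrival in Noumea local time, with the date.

4:32 AM on October 17

Convert departure to UTC: 3:25 PM − 4:00 = 11:25 AM UTC on Oct 15.
Add 15 hours 45 minutes leg 1 → 3:10 AM UTC (Oct 16).
Add 5 hours layover in Accra → 8:10 AM UTC.
Add 1 hour and 49 minutes leg 2 → 9:59 AM UTC.
Add 1 hour and 23 minutes layover in Isla Perdida → 11:22 AM UTC.
Add 6 hours and 10 minutes leg 3 → 5:32 PM UTC.
Noumea is UTC+11:00, so local arrival = 5:32 PM + 11:00 = 4:32 AM on Oct 17.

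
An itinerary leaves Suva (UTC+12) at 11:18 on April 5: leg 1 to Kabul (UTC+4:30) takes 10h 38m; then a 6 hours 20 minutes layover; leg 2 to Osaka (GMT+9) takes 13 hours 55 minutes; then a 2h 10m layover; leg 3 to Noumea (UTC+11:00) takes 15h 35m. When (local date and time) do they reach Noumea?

Convert departure to UTC: 11:18 − 12:00 = 23:18 UTC on Apr 4.
Add 10 hours and 38 minutes leg 1 → 09:56 UTC (Apr 5).
Add 6 hours 20 minutes layover in Kabul → 16:16 UTC.
Add 13 hours and 55 minutes leg 2 → 06:11 UTC (Apr 6).
Add 2 hours 10 minutes layover in Osaka → 08:21 UTC.
Add 15 hours 35 minutes leg 3 → 23:56 UTC.
Noumea is UTC+11:00, so local arrival = 23:56 + 11:00 = 10:56 on Apr 7.

10:56 on Apr 7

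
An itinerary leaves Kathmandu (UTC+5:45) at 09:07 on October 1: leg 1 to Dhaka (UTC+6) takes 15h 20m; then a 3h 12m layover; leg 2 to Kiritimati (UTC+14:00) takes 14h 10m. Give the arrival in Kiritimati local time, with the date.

02:04 on October 3

Convert departure to UTC: 09:07 − 5:45 = 03:22 UTC on Oct 1.
Add 15 hours and 20 minutes leg 1 → 18:42 UTC.
Add 3 hours and 12 minutes layover in Dhaka → 21:54 UTC.
Add 14 hours and 10 minutes leg 2 → 12:04 UTC (Oct 2).
Kiritimati is UTC+14:00, so local arrival = 12:04 + 14:00 = 02:04 on Oct 3.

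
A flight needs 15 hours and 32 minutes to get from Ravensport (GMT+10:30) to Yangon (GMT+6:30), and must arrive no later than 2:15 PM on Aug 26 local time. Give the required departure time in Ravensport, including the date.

Target arrival in UTC: 2:15 PM − 6:30 = 7:45 AM on Aug 26.
Subtract 15 hours and 32 minutes → departure 4:13 PM UTC on Aug 25.
Ravensport is UTC+10:30: 4:13 PM + 10:30 = 2:43 AM on Aug 26.

2:43 AM on August 26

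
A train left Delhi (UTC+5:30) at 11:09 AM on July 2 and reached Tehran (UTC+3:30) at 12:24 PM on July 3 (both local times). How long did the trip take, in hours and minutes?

27 hours 15 minutes

Departure in UTC: 11:09 AM − 5:30 = 5:39 AM on Jul 2.
Arrival in UTC: 12:24 PM − 3:30 = 8:54 AM on Jul 3.
Elapsed = 8:54 AM − 5:39 AM (+1 day) = 27 hours 15 minutes.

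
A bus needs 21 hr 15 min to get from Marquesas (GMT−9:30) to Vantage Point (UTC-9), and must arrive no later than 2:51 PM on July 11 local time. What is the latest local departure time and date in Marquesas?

5:06 PM on Jul 10

Target arrival in UTC: 2:51 PM + 9:00 = 11:51 PM on Jul 11.
Subtract 21 hours and 15 minutes → departure 2:36 AM UTC on Jul 11.
Marquesas is UTC−9:30: 2:36 AM − 9:30 = 5:06 PM on Jul 10.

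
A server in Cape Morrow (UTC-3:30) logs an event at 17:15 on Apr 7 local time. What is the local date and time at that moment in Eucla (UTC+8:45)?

Eucla is 12:15 ahead of Cape Morrow.
Shift by the zone difference: 17:15 + 12:15 = 05:30 on Apr 8 in Eucla.

05:30 on April 8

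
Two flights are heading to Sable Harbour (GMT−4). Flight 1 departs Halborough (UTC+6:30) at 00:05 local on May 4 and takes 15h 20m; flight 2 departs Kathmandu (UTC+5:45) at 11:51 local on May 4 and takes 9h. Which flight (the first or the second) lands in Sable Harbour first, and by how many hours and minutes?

the first, by 6 hours 11 minutes

Flight 1 in UTC: 00:05 − 6:30 = 17:35 on May 3.
+15 hours 20 minutes → arrive 08:55 UTC on May 4.
Flight 2 in UTC: 11:51 − 5:45 = 06:06 on May 4.
+9 hours → arrive 15:06 UTC on May 4.
Flight 1 lands earlier by 6 hours 11 minutes.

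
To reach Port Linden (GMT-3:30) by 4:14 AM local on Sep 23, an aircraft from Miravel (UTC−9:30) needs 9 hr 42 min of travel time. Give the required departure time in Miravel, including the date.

Target arrival in UTC: 4:14 AM + 3:30 = 7:44 AM on Sep 23.
Subtract 9 hours 42 minutes → departure 10:02 PM UTC on Sep 22.
Miravel is UTC−9:30: 10:02 PM − 9:30 = 12:32 PM on Sep 22.

12:32 PM on September 22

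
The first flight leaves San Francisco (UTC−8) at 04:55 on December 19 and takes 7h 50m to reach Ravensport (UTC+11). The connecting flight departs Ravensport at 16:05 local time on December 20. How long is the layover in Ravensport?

8 hours 20 minutes

Convert departure to UTC: 04:55 + 8:00 = 12:55 UTC on Dec 19.
Add 7 hours and 50 minutes flight time → 20:45 UTC.
Ravensport is UTC+11:00, so local arrival = 20:45 + 11:00 = 07:45 on Dec 20.
Layover = 16:05 − 07:45 = 8 hours 20 minutes.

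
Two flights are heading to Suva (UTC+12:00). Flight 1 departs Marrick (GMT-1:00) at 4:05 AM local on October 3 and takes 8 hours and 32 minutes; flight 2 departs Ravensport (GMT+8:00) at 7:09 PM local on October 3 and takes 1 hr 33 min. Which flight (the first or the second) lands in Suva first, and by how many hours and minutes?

the second, by 55 minutes

Flight 1 in UTC: 4:05 AM + 1:00 = 5:05 AM on Oct 3.
+8 hours 32 minutes → arrive 1:37 PM UTC on Oct 3.
Flight 2 in UTC: 7:09 PM − 8:00 = 11:09 AM on Oct 3.
+1 hour and 33 minutes → arrive 12:42 PM UTC on Oct 3.
Flight 2 lands earlier by 55 minutes.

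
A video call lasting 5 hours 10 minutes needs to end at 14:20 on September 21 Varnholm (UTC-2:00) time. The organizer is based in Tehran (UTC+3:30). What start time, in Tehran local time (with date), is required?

14:40 on September 21

Target end time in UTC: 14:20 + 2:00 = 16:20 on Sep 21.
Subtract 5 hours and 10 minutes → start 11:10 UTC on Sep 21.
Tehran is UTC+3:30: 11:10 + 3:30 = 14:40 on Sep 21.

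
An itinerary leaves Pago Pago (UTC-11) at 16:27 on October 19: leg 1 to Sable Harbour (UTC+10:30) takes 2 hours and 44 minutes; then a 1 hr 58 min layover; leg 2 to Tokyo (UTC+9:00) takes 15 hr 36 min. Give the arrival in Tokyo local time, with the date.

08:45 on October 21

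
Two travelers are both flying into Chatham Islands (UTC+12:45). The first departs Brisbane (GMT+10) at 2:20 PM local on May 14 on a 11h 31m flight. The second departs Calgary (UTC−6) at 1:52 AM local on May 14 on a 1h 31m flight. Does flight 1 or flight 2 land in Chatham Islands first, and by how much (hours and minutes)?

the second, by 6 hours 28 minutes

Flight 1 in UTC: 2:20 PM − 10:00 = 4:20 AM on May 14.
+11 hours and 31 minutes → arrive 3:51 PM UTC on May 14.
Flight 2 in UTC: 1:52 AM + 6:00 = 7:52 AM on May 14.
+1 hour 31 minutes → arrive 9:23 AM UTC on May 14.
Flight 2 lands earlier by 6 hours 28 minutes.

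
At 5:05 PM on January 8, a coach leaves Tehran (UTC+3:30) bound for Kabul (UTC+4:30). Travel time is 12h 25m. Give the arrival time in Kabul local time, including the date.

Kabul is 1:00 ahead of Tehran.
After 12 hours 25 minutes it is 5:30 AM (Jan 9) in Tehran.
Shift by the zone difference: 5:30 AM + 1:00 = 6:30 AM on Jan 9 in Kabul.

6:30 AM on Jan 9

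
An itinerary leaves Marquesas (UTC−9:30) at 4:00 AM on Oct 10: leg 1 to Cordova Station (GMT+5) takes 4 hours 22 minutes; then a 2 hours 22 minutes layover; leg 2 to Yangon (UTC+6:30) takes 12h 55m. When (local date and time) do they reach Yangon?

Convert departure to UTC: 4:00 AM + 9:30 = 1:30 PM UTC on Oct 10.
Add 4 hours 22 minutes leg 1 → 5:52 PM UTC.
Add 2 hours 22 minutes layover in Cordova Station → 8:14 PM UTC.
Add 12 hours and 55 minutes leg 2 → 9:09 AM UTC (Oct 11).
Yangon is UTC+6:30, so local arrival = 9:09 AM + 6:30 = 3:39 PM on Oct 11.

3:39 PM on October 11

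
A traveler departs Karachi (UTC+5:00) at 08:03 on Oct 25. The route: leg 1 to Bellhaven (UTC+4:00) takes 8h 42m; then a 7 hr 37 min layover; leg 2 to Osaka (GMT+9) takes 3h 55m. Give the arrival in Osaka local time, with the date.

Convert departure to UTC: 08:03 − 5:00 = 03:03 UTC on Oct 25.
Add 8 hours 42 minutes leg 1 → 11:45 UTC.
Add 7 hours and 37 minutes layover in Bellhaven → 19:22 UTC.
Add 3 hours and 55 minutes leg 2 → 23:17 UTC.
Osaka is UTC+9:00, so local arrival = 23:17 + 9:00 = 08:17 on Oct 26.

08:17 on Oct 26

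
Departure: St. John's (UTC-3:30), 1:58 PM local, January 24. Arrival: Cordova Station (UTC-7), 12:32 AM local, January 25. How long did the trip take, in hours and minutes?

14 hours 4 minutes

Departure in UTC: 1:58 PM + 3:30 = 5:28 PM on Jan 24.
Arrival in UTC: 12:32 AM + 7:00 = 7:32 AM on Jan 25.
Elapsed = 7:32 AM − 5:28 PM (+1 day) = 14 hours 4 minutes.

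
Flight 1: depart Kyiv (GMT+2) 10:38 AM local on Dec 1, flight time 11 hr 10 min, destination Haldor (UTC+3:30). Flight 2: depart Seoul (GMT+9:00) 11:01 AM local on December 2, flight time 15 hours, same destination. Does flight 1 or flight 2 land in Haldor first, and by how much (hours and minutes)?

Flight 1 in UTC: 10:38 AM − 2:00 = 8:38 AM on Dec 1.
+11 hours and 10 minutes → arrive 7:48 PM UTC on Dec 1.
Flight 2 in UTC: 11:01 AM − 9:00 = 2:01 AM on Dec 2.
+15 hours → arrive 5:01 PM UTC on Dec 2.
Flight 1 lands earlier by 21 hours 13 minutes.

the first, by 21 hours 13 minutes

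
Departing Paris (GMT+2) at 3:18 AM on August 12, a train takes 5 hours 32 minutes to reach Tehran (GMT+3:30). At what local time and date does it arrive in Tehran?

Convert departure to UTC: 3:18 AM − 2:00 = 1:18 AM UTC on Aug 12.
Add 5 hours 32 minutes travel time → 6:50 AM UTC.
Tehran is UTC+3:30, so local arrival = 6:50 AM + 3:30 = 10:20 AM on Aug 12.

10:20 AM on August 12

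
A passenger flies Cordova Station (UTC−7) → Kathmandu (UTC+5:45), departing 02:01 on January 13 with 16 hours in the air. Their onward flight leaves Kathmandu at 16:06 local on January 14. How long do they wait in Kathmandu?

9 hours 20 minutes

Convert departure to UTC: 02:01 + 7:00 = 09:01 UTC on Jan 13.
Add 16 hours flight time → 01:01 UTC (Jan 14).
Kathmandu is UTC+5:45, so local arrival = 01:01 + 5:45 = 06:46 on Jan 14.
Layover = 16:06 − 06:46 = 9 hours 20 minutes.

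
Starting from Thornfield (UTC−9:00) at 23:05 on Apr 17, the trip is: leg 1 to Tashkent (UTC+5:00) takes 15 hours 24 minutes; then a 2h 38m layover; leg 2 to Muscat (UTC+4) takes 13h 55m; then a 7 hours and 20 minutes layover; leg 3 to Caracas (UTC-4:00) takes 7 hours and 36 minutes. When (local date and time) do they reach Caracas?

02:58 on April 20

Convert departure to UTC: 23:05 + 9:00 = 08:05 UTC on Apr 18.
Add 15 hours 24 minutes leg 1 → 23:29 UTC.
Add 2 hours 38 minutes layover in Tashkent → 02:07 UTC (Apr 19).
Add 13 hours and 55 minutes leg 2 → 16:02 UTC.
Add 7 hours and 20 minutes layover in Muscat → 23:22 UTC.
Add 7 hours 36 minutes leg 3 → 06:58 UTC (Apr 20).
Caracas is UTC−4:00, so local arrival = 06:58 − 4:00 = 02:58 on Apr 20.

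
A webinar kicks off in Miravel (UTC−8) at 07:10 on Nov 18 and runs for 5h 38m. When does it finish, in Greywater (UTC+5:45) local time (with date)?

02:33 on November 19

Convert start to UTC: 07:10 + 8:00 = 15:10 UTC on Nov 18.
Add 5 hours 38 minutes duration → 20:48 UTC.
Greywater is UTC+5:45, so local end time = 20:48 + 5:45 = 02:33 on Nov 19.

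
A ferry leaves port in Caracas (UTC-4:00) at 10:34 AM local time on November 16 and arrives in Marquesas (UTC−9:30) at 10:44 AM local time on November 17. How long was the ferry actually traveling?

Marquesas is 5:30 behind Caracas.
Clock-face elapsed time (ignoring zones) is 24 hours 10 minutes.
Actual elapsed = 24 hours 10 minutes + 5:30 = 29 hours 40 minutes.

29 hours 40 minutes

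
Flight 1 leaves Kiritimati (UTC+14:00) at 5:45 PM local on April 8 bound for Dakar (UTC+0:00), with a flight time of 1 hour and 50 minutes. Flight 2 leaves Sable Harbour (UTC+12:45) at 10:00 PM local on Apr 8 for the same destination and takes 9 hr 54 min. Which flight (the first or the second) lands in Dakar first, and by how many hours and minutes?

Flight 1 in UTC: 5:45 PM − 14:00 = 3:45 AM on Apr 8.
+1 hour and 50 minutes → arrive 5:35 AM UTC on Apr 8.
Flight 2 in UTC: 10:00 PM − 12:45 = 9:15 AM on Apr 8.
+9 hours and 54 minutes → arrive 7:09 PM UTC on Apr 8.
Flight 1 lands earlier by 13 hours 34 minutes.

the first, by 13 hours 34 minutes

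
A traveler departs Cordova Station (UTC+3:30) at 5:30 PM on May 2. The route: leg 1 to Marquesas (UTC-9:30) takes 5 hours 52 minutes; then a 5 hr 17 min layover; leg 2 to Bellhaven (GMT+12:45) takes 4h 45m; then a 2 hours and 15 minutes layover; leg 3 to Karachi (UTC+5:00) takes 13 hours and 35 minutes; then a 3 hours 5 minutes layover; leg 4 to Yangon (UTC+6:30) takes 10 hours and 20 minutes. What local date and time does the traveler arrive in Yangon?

Convert departure to UTC: 5:30 PM − 3:30 = 2:00 PM UTC on May 2.
Add 5 hours 52 minutes leg 1 → 7:52 PM UTC.
Add 5 hours 17 minutes layover in Marquesas → 1:09 AM UTC (May 3).
Add 4 hours 45 minutes leg 2 → 5:54 AM UTC.
Add 2 hours and 15 minutes layover in Bellhaven → 8:09 AM UTC.
Add 13 hours 35 minutes leg 3 → 9:44 PM UTC.
Add 3 hours 5 minutes layover in Karachi → 12:49 AM UTC (May 4).
Add 10 hours and 20 minutes leg 4 → 11:09 AM UTC.
Yangon is UTC+6:30, so local arrival = 11:09 AM + 6:30 = 5:39 PM on May 4.

5:39 PM on May 4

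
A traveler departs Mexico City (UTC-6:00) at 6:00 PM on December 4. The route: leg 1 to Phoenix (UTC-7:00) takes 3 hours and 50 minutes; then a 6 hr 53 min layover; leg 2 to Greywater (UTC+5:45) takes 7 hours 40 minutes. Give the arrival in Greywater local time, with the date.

Convert departure to UTC: 6:00 PM + 6:00 = 12:00 AM UTC on Dec 5.
Add 3 hours and 50 minutes leg 1 → 3:50 AM UTC.
Add 6 hours and 53 minutes layover in Phoenix → 10:43 AM UTC.
Add 7 hours and 40 minutes leg 2 → 6:23 PM UTC.
Greywater is UTC+5:45, so local arrival = 6:23 PM + 5:45 = 12:08 AM on Dec 6.

12:08 AM on Dec 6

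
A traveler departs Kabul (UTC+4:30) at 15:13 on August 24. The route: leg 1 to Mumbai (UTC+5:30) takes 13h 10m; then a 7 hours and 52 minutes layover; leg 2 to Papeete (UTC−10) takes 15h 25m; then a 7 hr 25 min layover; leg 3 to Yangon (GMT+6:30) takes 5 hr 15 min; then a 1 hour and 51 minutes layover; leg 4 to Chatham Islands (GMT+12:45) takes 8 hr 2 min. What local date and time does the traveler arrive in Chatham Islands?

10:28 on Aug 27

Convert departure to UTC: 15:13 − 4:30 = 10:43 UTC on Aug 24.
Add 13 hours 10 minutes leg 1 → 23:53 UTC.
Add 7 hours and 52 minutes layover in Mumbai → 07:45 UTC (Aug 25).
Add 15 hours 25 minutes leg 2 → 23:10 UTC.
Add 7 hours 25 minutes layover in Papeete → 06:35 UTC (Aug 26).
Add 5 hours and 15 minutes leg 3 → 11:50 UTC.
Add 1 hour 51 minutes layover in Yangon → 13:41 UTC.
Add 8 hours and 2 minutes leg 4 → 21:43 UTC.
Chatham Islands is UTC+12:45, so local arrival = 21:43 + 12:45 = 10:28 on Aug 27.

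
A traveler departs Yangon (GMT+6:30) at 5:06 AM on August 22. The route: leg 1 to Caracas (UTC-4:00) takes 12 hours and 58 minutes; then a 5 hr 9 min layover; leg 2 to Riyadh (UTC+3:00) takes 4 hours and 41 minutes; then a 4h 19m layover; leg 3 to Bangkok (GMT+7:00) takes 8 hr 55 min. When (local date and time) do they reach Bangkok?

Convert departure to UTC: 5:06 AM − 6:30 = 10:36 PM UTC on Aug 21.
Add 12 hours 58 minutes leg 1 → 11:34 AM UTC (Aug 22).
Add 5 hours 9 minutes layover in Caracas → 4:43 PM UTC.
Add 4 hours 41 minutes leg 2 → 9:24 PM UTC.
Add 4 hours and 19 minutes layover in Riyadh → 1:43 AM UTC (Aug 23).
Add 8 hours and 55 minutes leg 3 → 10:38 AM UTC.
Bangkok is UTC+7:00, so local arrival = 10:38 AM + 7:00 = 5:38 PM on Aug 23.

5:38 PM on August 23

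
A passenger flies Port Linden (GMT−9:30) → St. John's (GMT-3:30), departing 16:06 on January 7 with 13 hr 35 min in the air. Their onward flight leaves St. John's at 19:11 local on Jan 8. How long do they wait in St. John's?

7 hours 30 minutes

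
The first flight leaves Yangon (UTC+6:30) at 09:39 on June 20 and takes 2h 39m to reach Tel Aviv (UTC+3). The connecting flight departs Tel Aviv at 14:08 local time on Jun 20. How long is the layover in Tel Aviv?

5 hours 20 minutes

Convert departure to UTC: 09:39 − 6:30 = 03:09 UTC on Jun 20.
Add 2 hours 39 minutes flight time → 05:48 UTC.
Tel Aviv is UTC+3:00, so local arrival = 05:48 + 3:00 = 08:48 on Jun 20.
Layover = 14:08 − 08:48 = 5 hours 20 minutes.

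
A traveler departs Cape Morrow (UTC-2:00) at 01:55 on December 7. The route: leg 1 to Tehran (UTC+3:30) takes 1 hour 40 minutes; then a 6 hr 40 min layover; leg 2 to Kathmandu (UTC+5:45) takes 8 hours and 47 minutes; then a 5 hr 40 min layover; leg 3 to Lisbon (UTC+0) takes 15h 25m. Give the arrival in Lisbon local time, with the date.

18:07 on December 8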